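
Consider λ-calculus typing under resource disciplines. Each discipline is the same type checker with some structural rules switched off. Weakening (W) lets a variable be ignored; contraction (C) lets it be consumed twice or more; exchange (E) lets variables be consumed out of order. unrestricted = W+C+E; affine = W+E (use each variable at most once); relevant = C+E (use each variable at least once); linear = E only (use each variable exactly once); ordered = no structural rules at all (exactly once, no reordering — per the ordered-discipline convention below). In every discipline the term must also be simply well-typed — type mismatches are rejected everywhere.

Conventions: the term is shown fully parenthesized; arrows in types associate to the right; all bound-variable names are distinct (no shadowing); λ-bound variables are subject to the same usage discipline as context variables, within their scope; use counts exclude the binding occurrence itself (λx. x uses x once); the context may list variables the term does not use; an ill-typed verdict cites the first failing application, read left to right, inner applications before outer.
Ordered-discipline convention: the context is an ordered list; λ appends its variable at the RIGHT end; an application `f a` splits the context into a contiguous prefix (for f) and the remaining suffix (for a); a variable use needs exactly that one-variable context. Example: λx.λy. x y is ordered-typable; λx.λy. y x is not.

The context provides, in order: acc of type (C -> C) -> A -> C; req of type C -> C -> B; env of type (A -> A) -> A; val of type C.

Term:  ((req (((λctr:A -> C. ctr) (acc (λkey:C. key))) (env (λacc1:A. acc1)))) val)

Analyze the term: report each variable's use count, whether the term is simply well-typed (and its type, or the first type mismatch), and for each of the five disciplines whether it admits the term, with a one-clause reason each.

counts: acc: 1; req: 1; env: 1; val: 1; ctr (bound): 1; key (bound): 1; acc1 (bound): 1
left-to-right use order: req, ctr, acc, key, env, acc1, val
typing: well-typed at B
ordered: ✗ — no contiguous prefix/suffix split fits req, ctr, acc, key, env, acc1, val
linear: ✓ — single use per variable (acc, req, env, val, ctr, key, acc1)
affine: ✓ — at most one use each (acc, req, env, val, ctr, key, acc1)
relevant: ✓ — acc, req, env, val, ctr, key, acc1: all used, weakening unneeded
unrestricted: ✓ — well-typed at B; no restrictions here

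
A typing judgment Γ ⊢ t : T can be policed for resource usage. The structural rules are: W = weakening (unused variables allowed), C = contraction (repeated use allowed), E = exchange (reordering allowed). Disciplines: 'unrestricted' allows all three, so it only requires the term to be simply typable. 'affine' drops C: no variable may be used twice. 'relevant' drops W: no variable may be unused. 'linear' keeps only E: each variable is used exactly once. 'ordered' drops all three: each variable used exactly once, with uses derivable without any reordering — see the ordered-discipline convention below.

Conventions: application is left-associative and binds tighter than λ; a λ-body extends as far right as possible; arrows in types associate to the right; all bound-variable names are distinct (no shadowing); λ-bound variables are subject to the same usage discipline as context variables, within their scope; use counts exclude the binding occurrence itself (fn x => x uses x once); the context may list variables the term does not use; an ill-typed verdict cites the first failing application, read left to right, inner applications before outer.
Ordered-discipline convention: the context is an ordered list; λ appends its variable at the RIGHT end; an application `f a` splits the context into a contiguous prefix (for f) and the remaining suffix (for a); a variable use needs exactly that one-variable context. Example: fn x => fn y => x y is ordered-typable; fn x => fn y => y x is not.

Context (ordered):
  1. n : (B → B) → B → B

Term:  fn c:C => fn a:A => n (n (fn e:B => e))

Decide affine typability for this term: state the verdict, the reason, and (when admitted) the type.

no — n ×2 used more than once (contraction)
usage: n ×2, c [bound] ×0, a [bound] ×0, e [bound] ×1
uses in reading order: n, n, e
typing: the term checks, with type C → A → B → B
all disciplines: ordered ✗ | linear ✗ | affine ✗ | relevant ✗ | unrestricted ✓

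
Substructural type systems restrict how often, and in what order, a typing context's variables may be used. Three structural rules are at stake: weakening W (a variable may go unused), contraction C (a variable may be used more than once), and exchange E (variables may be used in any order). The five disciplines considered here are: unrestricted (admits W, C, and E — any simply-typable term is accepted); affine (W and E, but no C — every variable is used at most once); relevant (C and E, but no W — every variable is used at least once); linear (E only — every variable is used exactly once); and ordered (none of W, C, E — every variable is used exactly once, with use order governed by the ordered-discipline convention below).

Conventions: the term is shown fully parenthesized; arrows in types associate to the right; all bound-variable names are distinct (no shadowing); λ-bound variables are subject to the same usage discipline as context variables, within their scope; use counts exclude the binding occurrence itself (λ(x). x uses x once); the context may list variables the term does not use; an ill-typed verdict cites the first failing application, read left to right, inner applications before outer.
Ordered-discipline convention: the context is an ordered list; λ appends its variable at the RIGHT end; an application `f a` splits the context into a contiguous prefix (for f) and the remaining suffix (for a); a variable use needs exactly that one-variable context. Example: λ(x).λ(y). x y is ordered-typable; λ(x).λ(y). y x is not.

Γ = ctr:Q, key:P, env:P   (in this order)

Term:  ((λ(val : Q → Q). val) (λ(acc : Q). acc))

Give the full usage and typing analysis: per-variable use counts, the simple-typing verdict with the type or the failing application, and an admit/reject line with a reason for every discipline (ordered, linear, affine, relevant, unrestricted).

variable uses: ctr: 0, key: 0, env: 0, val (λ-bound): 1, acc (λ-bound): 1
left-to-right use order: val, acc
typing: the term checks, with type Q → Q
ordered: ✗, ctr, key, env left unused
linear: ✗, ctr, key, env left unused
affine: ✓, ctr, key, env, val, acc: no repeats, contraction unneeded
relevant: ✗, ctr, key, env left unused
unrestricted: ✓, type-checks (Q → Q) and nothing is barred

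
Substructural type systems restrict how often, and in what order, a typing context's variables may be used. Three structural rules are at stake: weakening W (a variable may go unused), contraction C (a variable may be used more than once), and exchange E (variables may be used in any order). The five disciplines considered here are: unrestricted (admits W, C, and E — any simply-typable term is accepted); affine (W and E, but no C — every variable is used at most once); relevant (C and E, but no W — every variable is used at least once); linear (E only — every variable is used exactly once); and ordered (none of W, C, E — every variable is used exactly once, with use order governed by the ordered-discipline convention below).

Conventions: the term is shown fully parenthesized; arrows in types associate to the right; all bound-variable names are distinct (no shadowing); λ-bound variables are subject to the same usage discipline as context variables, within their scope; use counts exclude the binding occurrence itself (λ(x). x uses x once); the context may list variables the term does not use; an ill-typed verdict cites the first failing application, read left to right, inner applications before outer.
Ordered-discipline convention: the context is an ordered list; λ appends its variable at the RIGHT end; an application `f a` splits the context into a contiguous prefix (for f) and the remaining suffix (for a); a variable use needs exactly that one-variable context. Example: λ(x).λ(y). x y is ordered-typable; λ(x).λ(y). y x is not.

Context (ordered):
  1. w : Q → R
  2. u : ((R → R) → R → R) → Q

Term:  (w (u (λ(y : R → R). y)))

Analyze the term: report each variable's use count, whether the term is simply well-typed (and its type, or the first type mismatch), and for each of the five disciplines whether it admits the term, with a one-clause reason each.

counts: w: 1; u: 1; y (bound): 1
order of uses: w, u, y
typing: ✓ — R
ordered ✓ (w, u, y: once each, no exchange needed)
linear ✓ (each of w, u, y used exactly once)
affine ✓ (no duplicate uses among w, u, y)
relevant ✓ (none of w, u, y goes unused)
unrestricted ✓ (well-typed at R; no restrictions here)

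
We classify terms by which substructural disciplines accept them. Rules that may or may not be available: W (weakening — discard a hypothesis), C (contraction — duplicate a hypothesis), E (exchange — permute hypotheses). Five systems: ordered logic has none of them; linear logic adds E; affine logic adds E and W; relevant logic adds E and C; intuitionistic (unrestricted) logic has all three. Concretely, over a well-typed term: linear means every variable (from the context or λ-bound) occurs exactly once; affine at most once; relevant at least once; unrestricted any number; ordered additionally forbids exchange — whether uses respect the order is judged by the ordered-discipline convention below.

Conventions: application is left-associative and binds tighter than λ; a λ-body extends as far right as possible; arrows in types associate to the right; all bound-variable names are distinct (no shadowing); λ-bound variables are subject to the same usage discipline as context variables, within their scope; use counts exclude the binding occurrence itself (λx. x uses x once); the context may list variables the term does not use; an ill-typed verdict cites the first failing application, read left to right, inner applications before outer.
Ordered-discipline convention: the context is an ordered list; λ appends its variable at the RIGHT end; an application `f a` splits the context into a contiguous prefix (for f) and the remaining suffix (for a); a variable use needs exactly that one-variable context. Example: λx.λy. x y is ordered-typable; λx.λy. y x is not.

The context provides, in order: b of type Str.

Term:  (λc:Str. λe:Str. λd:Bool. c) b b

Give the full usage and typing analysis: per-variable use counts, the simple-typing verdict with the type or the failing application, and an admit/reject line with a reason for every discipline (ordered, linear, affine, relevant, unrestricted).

counts: b ×2; c [bound] ×1; e [bound] ×0; d [bound] ×0
uses in reading order: c, b, b
typing: well-typed at Bool → Str
ordered ✗ (needs contraction — b ×2; needs weakening: e, d unused)
linear ✗ (needs contraction — b ×2; needs weakening: e, d unused)
affine ✗ (needs contraction — b ×2)
relevant ✗ (needs weakening: e, d unused)
unrestricted ✓ (type-checks (Bool → Str) and nothing is barred)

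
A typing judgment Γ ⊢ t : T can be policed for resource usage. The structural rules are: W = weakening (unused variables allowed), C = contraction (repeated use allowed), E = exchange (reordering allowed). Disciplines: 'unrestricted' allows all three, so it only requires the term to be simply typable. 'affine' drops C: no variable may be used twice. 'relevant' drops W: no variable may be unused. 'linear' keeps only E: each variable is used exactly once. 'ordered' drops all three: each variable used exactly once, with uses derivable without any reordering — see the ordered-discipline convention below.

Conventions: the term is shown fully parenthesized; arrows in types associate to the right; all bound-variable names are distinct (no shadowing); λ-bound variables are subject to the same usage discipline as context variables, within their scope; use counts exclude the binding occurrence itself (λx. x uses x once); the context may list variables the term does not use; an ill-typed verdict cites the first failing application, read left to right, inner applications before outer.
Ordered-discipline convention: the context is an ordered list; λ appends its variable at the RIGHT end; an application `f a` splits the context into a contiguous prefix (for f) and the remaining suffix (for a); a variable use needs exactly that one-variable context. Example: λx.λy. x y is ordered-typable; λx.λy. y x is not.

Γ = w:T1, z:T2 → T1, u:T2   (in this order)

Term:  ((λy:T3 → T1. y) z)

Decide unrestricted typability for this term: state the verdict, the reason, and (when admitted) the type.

no — a type mismatch blocks all five
counts: w ×0, z ×1, u ×0, y [bound] ×1
use order (left to right): y, z
typing: ill-typed: an argument T2 → T1 mismatches the expected T3 → T1
across the five disciplines: ordered ✗; linear ✗; affine ✗; relevant ✗; unrestricted ✗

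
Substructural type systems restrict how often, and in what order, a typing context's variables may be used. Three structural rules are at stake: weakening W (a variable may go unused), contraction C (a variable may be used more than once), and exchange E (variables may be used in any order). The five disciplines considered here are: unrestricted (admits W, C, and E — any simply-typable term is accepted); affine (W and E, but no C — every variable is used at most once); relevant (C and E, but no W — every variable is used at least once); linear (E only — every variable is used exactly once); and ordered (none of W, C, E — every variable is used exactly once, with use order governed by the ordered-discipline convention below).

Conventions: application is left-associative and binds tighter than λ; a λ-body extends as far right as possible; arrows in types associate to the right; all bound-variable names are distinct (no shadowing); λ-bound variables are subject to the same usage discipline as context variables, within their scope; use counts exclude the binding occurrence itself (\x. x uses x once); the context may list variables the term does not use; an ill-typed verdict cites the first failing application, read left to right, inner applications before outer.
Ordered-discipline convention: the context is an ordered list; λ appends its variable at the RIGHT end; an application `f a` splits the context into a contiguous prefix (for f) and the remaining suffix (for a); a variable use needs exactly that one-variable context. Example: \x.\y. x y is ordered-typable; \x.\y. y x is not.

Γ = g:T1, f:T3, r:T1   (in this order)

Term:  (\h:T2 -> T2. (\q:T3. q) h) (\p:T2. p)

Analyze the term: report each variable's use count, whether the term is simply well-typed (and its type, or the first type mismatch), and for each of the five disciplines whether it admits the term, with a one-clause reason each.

use counts: g: 0×, f: 0×, r: 0×, h (λ-bound): 1×, q (λ-bound): 1×, p (λ-bound): 1×
order of uses: q, h, p
typing: ill-typed: a function awaiting T3 gets T2 -> T2
ordered ✗ (the type mismatch rejects it)
linear ✗ (not simply typable)
affine ✗ (fails simple typing)
relevant ✗ (a type mismatch blocks all five)
unrestricted ✗ (the type mismatch rejects it)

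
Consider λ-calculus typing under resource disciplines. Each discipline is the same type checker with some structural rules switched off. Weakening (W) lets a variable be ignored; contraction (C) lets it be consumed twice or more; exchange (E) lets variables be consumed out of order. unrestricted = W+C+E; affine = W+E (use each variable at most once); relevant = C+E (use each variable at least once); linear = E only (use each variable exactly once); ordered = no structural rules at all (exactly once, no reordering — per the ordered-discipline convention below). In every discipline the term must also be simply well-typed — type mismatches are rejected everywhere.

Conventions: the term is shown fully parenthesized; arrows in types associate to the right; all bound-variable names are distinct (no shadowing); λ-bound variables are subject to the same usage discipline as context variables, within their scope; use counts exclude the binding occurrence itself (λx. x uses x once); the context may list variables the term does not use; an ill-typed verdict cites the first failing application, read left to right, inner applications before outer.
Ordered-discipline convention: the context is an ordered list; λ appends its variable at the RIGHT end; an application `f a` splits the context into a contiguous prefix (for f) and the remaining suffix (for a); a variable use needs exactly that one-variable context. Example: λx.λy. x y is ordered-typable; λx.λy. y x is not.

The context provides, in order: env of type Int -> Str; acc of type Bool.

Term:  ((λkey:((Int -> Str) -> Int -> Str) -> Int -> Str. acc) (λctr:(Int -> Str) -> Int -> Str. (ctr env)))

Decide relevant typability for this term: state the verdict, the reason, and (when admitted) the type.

no — key never used (weakening)
counts: env: 1, acc: 1, key (λ-bound): 0, ctr (λ-bound): 1
left-to-right use order: acc, ctr, env
typing: the term checks, with type Bool
summary: ordered ✗ · linear ✗ · affine ✓ · relevant ✗ · unrestricted ✓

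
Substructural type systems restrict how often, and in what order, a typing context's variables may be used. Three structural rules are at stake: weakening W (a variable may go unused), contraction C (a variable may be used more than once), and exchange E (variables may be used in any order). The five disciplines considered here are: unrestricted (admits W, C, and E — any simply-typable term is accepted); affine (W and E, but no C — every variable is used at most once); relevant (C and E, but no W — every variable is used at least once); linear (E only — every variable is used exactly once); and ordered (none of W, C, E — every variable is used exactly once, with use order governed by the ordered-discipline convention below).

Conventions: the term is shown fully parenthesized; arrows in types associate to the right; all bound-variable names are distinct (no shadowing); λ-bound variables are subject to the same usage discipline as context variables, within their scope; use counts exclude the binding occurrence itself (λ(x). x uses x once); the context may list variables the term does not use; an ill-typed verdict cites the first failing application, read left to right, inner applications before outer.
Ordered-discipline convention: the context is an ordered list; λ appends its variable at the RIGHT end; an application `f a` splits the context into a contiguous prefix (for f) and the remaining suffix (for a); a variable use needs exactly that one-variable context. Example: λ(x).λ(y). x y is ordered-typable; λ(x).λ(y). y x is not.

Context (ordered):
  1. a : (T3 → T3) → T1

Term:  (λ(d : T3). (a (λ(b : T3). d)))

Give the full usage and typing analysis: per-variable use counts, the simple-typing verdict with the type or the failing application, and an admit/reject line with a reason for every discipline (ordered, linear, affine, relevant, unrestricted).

usage: a: 1; d [bound]: 1; b [bound]: 0
order of uses: a, d
typing: ✓ — T3 → T1
ordered: ✗ — b left unused
linear: ✗ — b left unused
affine: ✓ — at most one use each (a, d, b)
relevant: ✗ — b left unused
unrestricted: ✓ — simply typable at T3 → T1; W, C, E all held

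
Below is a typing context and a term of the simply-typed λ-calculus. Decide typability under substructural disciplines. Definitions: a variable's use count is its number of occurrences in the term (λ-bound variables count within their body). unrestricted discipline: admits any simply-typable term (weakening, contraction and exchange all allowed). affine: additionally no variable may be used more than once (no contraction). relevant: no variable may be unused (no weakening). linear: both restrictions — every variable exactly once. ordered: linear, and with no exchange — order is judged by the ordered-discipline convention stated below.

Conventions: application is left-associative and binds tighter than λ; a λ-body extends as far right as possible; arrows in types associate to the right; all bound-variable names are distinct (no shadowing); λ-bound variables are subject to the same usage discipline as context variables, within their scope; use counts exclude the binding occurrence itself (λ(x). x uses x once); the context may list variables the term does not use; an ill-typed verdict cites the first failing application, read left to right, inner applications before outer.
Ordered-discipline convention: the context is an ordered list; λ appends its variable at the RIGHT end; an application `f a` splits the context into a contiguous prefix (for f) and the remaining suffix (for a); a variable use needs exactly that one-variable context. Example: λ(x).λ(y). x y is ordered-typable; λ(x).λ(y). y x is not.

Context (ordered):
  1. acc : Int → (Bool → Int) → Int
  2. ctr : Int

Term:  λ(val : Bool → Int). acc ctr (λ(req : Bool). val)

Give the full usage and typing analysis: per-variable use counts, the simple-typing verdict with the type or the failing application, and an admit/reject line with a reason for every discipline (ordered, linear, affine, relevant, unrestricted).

variable uses: acc ×1; ctr ×1; val [bound] ×1; req [bound] ×0
uses in reading order: acc, ctr, val
typing: ill-typed: a function awaiting Bool → Int gets Bool → Bool → Int
ordered ✗ (not simply typable)
linear ✗ (fails simple typing)
affine ✗ (a type mismatch blocks all five)
relevant ✗ (the type mismatch rejects it)
unrestricted ✗ (not simply typable)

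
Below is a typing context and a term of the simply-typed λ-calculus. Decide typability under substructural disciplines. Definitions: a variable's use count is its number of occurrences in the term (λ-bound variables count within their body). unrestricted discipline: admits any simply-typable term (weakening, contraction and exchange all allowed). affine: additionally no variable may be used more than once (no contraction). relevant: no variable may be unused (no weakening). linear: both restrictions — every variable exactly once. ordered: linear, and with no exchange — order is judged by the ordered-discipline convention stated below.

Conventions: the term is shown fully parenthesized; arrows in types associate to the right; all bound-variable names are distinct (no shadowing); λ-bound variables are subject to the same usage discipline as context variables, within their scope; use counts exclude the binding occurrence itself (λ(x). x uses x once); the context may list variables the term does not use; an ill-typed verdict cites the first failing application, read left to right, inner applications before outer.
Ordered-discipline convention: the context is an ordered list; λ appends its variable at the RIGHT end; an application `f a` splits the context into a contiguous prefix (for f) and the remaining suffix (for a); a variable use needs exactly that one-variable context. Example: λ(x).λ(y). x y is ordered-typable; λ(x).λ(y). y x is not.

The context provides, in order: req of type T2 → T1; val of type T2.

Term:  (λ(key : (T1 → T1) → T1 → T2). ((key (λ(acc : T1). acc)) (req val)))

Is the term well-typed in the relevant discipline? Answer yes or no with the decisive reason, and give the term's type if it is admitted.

yes — none of req, val, key, acc goes unused; term : ((T1 → T1) → T1 → T2) → T2
counts: req: 1; val: 1; key (λ-bound): 1; acc (λ-bound): 1
use order (left to right): key, acc, req, val
typing: well-typed — term : ((T1 → T1) → T1 → T2) → T2
across the five disciplines: ordered ✗ | linear ✓ | affine ✓ | relevant ✓ | unrestricted ✓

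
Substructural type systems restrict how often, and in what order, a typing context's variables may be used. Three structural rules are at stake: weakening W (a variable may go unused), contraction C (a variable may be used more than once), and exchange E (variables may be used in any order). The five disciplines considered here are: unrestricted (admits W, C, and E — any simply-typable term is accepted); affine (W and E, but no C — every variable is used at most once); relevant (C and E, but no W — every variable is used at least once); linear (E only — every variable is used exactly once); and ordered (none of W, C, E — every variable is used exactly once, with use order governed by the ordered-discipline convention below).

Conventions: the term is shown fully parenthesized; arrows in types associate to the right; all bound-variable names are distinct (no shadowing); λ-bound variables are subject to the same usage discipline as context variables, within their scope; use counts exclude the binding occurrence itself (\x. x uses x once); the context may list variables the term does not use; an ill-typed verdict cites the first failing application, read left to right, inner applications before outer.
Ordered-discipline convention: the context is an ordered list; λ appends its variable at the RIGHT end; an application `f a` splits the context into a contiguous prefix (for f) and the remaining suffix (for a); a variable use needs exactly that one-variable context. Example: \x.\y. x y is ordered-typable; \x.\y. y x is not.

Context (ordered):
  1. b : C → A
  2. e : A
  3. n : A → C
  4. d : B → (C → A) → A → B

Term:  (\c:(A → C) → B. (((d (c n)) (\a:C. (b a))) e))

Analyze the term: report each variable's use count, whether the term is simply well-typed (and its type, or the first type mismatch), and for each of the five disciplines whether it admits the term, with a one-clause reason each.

usage: b: 1×; e: 1×; n: 1×; d: 1×; c [bound]: 1×; a [bound]: 1×
use order (left to right): d, c, n, b, a, e
typing: the term checks, with type ((A → C) → B) → B
ordered: ✗, needs exchange: uses follow d, c, n, b, a, e
linear: ✓, each of b, e, n, d, c, a used exactly once
affine: ✓, no duplicate uses among b, e, n, d, c, a
relevant: ✓, at least one use each (b, e, n, d, c, a)
unrestricted: ✓, typability at ((A → C) → B) → B is all that's needed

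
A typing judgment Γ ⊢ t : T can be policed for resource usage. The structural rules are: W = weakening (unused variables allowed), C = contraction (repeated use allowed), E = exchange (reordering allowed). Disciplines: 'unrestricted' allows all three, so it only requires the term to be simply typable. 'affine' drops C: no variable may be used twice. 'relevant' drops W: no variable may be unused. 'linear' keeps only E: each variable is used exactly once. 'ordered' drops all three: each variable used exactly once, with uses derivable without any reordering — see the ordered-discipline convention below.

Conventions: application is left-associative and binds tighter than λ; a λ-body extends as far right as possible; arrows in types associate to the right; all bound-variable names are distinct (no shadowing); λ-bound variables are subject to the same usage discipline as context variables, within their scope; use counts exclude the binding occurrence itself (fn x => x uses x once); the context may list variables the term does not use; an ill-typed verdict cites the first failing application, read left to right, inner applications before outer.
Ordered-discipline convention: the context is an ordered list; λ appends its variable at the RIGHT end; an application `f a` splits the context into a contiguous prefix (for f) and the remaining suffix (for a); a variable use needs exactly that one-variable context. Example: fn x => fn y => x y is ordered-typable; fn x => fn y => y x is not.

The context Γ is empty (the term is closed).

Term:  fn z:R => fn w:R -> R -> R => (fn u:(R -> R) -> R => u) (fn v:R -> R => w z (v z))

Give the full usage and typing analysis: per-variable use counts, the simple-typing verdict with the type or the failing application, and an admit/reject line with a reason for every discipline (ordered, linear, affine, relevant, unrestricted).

counts: z (λ-bound)=2, w (λ-bound)=1, u (λ-bound)=1, v (λ-bound)=1
left-to-right use order: u, w, z, v, z
typing: well-typed — term : R -> (R -> R -> R) -> (R -> R) -> R
ordered: ✗ — repeated use of z ×2
linear: ✗ — repeated use of z ×2
affine: ✗ — repeated use of z ×2
relevant: ✓ — every one of z, w, u, v appears
unrestricted: ✓ — simply typable at R -> (R -> R -> R) -> (R -> R) -> R; W, C, E all held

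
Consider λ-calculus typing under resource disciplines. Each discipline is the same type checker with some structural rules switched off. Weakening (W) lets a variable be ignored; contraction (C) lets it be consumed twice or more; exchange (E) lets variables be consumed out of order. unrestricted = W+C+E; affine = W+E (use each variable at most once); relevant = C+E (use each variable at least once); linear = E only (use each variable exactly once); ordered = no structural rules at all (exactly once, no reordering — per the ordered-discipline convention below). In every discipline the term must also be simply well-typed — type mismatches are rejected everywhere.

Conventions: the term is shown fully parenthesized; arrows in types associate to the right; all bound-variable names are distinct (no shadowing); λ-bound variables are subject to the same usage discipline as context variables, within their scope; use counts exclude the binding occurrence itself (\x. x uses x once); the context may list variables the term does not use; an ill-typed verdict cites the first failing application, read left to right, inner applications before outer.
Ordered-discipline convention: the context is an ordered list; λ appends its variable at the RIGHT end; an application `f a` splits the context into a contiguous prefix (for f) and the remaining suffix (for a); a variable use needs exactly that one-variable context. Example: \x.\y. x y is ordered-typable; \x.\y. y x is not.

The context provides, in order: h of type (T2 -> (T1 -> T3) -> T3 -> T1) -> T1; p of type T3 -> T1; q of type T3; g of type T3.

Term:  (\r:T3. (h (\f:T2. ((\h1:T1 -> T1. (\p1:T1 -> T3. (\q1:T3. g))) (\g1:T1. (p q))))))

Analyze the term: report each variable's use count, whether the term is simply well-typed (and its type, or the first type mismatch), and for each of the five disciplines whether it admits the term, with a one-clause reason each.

variable uses: h=1, p=1, q=1, g=1, r (λ-bound)=0, f (λ-bound)=0, h1 (λ-bound)=0, p1 (λ-bound)=0, q1 (λ-bound)=0, g1 (λ-bound)=0
uses in reading order: h, g, p, q
typing: ill-typed: a function awaiting T2 -> (T1 -> T3) -> T3 -> T1 gets T2 -> (T1 -> T3) -> T3 -> T3
ordered: ✗, a type mismatch blocks all five
linear: ✗, the type mismatch rejects it
affine: ✗, not simply typable
relevant: ✗, fails simple typing
unrestricted: ✗, a type mismatch blocks all five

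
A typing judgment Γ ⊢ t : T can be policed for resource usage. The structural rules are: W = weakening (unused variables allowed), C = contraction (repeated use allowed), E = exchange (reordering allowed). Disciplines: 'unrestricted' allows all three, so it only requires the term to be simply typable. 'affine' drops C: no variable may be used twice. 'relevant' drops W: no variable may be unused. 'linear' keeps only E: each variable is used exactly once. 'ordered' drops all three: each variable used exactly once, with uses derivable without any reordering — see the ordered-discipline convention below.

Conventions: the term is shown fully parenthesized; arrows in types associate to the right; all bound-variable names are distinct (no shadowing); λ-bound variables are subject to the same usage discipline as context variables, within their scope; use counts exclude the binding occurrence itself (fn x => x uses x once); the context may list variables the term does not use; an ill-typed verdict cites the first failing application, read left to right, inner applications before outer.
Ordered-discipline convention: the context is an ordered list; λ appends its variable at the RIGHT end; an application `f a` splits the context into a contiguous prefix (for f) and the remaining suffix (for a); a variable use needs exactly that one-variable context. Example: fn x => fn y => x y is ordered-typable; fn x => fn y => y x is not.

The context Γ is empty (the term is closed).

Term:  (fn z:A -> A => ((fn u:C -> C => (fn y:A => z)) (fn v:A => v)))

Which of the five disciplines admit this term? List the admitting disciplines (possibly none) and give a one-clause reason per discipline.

admitted in: none
variable uses: z (λ-bound): 1, u (λ-bound): 0, y (λ-bound): 0, v (λ-bound): 1
order of uses: z, v
typing: ill-typed: an application expects C -> C but receives A -> A
ordered ✗ (fails simple typing)
linear ✗ (a type mismatch blocks all five)
affine ✗ (the type mismatch rejects it)
relevant ✗ (not simply typable)
unrestricted ✗ (fails simple typing)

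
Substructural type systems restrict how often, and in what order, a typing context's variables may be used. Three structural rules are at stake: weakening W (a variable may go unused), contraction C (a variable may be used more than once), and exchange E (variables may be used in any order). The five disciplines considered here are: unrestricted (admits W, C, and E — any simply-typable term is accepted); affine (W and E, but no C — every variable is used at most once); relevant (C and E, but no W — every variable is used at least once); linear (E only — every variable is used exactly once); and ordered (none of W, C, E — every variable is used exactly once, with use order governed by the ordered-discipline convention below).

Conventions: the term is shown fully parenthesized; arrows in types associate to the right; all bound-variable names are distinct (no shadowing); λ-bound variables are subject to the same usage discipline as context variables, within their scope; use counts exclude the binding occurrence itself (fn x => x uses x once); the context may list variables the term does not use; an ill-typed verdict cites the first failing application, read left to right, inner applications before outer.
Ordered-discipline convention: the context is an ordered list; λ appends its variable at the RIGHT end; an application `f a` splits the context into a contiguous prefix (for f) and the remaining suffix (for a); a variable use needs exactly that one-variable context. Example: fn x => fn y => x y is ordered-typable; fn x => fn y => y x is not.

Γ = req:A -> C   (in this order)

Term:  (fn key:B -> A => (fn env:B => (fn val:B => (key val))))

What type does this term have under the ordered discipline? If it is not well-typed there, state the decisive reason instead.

not well-typed under ordered — unused: req, env — weakening required
use counts: req: 0×, key (λ-bound): 1×, env (λ-bound): 0×, val (λ-bound): 1×
order of uses: key, val
typing: well-typed — term : (B -> A) -> B -> B -> A
across the five disciplines: ordered ✗ · linear ✗ · affine ✓ · relevant ✗ · unrestricted ✓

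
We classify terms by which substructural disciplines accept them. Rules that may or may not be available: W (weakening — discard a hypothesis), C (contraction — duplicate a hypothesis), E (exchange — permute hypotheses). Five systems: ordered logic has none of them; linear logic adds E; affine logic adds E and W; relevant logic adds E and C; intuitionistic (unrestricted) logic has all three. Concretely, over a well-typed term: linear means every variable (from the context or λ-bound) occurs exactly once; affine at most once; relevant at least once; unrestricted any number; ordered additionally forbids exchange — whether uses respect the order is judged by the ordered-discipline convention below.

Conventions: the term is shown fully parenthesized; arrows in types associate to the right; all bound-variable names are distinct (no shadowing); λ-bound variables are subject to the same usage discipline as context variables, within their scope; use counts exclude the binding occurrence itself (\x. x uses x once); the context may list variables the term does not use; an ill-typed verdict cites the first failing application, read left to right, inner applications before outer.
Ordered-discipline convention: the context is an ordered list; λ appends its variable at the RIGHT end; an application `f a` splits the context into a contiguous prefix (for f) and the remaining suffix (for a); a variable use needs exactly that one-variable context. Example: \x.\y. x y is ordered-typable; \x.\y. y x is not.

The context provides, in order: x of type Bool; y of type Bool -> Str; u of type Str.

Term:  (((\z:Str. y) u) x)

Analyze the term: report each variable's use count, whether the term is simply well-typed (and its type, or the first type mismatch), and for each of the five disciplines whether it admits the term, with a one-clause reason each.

variable uses: x=1; y=1; u=1; z (bound)=0
use order (left to right): y, u, x
typing: ✓ — Str
ordered ✗ (z never used (weakening))
linear ✗ (z never used (weakening))
affine ✓ (at most one use each (x, y, u, z))
relevant ✗ (z never used (weakening))
unrestricted ✓ (well-typed at Str; no restrictions here)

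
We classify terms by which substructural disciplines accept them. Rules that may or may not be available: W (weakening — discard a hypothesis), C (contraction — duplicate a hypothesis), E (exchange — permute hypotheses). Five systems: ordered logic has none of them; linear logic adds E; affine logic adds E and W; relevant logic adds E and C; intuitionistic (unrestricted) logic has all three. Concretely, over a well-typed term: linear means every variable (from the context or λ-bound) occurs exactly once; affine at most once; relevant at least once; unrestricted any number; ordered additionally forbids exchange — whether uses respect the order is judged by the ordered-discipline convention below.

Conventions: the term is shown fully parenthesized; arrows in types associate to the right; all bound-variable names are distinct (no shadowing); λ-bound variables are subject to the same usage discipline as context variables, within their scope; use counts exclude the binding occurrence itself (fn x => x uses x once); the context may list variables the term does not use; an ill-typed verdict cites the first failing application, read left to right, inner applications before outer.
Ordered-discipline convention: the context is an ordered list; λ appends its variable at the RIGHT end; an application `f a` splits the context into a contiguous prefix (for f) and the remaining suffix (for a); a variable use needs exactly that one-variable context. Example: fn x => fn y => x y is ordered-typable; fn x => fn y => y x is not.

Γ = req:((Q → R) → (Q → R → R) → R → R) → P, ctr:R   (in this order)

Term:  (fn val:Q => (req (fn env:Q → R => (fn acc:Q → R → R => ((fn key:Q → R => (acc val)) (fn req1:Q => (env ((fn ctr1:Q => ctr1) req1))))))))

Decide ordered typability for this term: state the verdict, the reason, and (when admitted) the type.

no — needs weakening: ctr, key unused
usage: req: 1×, ctr: 0×, val [bound]: 1×, env [bound]: 1×, acc [bound]: 1×, key [bound]: 0×, req1 [bound]: 1×, ctr1 [bound]: 1×
left-to-right use order: req, acc, val, env, ctr1, req1
typing: well-typed — term : Q → P
all disciplines: ordered ✗; linear ✗; affine ✓; relevant ✗; unrestricted ✓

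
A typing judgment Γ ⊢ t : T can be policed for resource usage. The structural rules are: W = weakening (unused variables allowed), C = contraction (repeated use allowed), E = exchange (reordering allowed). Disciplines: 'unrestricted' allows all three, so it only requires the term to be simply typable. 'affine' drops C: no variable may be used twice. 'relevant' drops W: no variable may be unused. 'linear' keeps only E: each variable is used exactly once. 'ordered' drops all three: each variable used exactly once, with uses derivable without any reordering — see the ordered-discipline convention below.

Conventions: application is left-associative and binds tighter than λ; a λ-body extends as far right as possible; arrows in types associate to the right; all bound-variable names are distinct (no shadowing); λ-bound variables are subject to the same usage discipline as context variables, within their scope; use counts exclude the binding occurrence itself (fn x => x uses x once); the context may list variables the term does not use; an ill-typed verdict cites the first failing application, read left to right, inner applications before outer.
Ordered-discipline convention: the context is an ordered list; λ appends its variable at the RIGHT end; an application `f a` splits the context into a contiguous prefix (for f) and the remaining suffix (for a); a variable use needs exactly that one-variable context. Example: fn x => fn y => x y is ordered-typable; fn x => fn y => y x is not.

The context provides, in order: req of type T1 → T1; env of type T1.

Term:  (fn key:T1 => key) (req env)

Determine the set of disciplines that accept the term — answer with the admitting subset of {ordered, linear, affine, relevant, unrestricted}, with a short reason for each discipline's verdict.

admitted in: ordered, linear, affine, relevant, unrestricted
use counts: req: 1; env: 1; key [bound]: 1
use order (left to right): key, req, env
typing: well-typed — term : T1
ordered ✓ (single-use (req, env, key), ordered derivation ok)
linear ✓ (single use per variable (req, env, key))
affine ✓ (req, env, key: no repeats, contraction unneeded)
relevant ✓ (none of req, env, key goes unused)
unrestricted ✓ (typability at T1 is all that's needed)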